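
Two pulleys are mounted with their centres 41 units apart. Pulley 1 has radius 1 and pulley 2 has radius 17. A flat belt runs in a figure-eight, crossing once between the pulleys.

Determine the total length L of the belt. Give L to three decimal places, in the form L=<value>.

L=146.586

crossed belt: β = asin((r1+r2)/C) = asin(18/41) = 26.0416°
wrap1 = wrap2 = π + 2β = 232.0833°
tangent length = C·cosβ = 36.8375
L = (r1+r2)·wrap + 2·C·cosβ = 18·4.0506 + 2·36.8375 = 146.5861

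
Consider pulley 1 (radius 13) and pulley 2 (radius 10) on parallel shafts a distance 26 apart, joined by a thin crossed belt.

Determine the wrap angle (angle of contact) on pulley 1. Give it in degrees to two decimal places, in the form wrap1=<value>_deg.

wrap1=304.41_deg

crossed belt: β = asin((r1+r2)/C) = asin(23/26) = 62.2042°
wrap1 = wrap2 = π + 2β = 304.4085°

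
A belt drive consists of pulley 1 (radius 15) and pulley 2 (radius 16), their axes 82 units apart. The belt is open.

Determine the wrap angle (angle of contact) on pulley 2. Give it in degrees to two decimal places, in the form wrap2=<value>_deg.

wrap2=181.40_deg

open belt: β = asin((r2−r1)/C) = asin(1/82) = 0.6987°
wrap1 = π − 2β = 178.6025°
wrap2 = π + 2β = 181.3975°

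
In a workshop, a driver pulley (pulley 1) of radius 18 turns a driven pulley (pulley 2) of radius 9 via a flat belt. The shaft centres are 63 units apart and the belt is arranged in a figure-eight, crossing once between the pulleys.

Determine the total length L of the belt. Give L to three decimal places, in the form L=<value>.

L=222.582

crossed belt: β = asin((r1+r2)/C) = asin(27/63) = 25.3769°
wrap1 = wrap2 = π + 2β = 230.7539°
tangent length = C·cosβ = 56.9210
L = (r1+r2)·wrap + 2·C·cosβ = 27·4.0274 + 2·56.9210 = 222.5822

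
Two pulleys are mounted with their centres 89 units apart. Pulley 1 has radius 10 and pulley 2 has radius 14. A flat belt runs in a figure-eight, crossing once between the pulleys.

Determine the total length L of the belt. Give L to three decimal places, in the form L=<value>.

crossed belt: β = asin((r1+r2)/C) = asin(24/89) = 15.6442°
wrap1 = wrap2 = π + 2β = 211.2884°
tangent length = C·cosβ = 85.7030
L = (r1+r2)·wrap + 2·C·cosβ = 24·3.6877 + 2·85.7030 = 259.9102

L=259.910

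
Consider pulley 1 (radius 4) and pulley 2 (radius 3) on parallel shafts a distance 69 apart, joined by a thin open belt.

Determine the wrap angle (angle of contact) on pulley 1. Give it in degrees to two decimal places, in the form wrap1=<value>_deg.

wrap1=181.66_deg

open belt: β = asin((r2−r1)/C) = asin(-1/69) = -0.8304°
wrap1 = π − 2β = 181.6608°
wrap2 = π + 2β = 178.3392°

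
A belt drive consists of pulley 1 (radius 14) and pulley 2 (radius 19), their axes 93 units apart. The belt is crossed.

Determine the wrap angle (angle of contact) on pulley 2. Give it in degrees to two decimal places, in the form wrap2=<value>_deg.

crossed belt: β = asin((r1+r2)/C) = asin(33/93) = 20.7836°
wrap1 = wrap2 = π + 2β = 221.5671°

wrap2=221.57_deg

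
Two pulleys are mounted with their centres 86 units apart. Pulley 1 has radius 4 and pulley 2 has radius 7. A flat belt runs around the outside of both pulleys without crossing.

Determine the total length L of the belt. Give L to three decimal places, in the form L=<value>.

open belt: β = asin((r2−r1)/C) = asin(3/86) = 1.9991°
wrap1 = π − 2β = 176.0018°
wrap2 = π + 2β = 183.9982°
tangent length = C·cosβ = 85.9477
L = r1·wrap1 + r2·wrap2 + 2·C·cosβ = 4·3.0718 + 7·3.2114 + 2·85.9477 = 206.6622

L=206.662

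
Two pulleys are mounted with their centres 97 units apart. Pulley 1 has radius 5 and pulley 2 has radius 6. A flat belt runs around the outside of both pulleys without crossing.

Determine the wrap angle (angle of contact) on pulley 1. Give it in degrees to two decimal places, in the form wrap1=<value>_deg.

open belt: β = asin((r2−r1)/C) = asin(1/97) = 0.5907°
wrap1 = π − 2β = 178.8186°
wrap2 = π + 2β = 181.1814°

wrap1=178.82_deg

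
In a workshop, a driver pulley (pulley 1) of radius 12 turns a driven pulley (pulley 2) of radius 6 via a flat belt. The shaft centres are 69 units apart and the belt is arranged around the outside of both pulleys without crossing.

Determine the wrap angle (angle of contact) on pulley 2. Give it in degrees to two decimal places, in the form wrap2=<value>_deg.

wrap2=170.02_deg

open belt: β = asin((r2−r1)/C) = asin(-6/69) = -4.9885°
wrap1 = π − 2β = 189.9771°
wrap2 = π + 2β = 170.0229°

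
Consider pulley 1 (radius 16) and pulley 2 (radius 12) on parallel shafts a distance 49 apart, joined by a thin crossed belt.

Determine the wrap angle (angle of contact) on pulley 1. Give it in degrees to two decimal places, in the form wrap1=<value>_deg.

crossed belt: β = asin((r1+r2)/C) = asin(28/49) = 34.8499°
wrap1 = wrap2 = π + 2β = 249.6998°

wrap1=249.70_deg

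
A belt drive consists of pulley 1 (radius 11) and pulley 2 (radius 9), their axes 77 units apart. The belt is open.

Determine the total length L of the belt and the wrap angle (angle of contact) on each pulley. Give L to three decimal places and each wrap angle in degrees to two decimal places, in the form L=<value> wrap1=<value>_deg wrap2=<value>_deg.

open belt: β = asin((r2−r1)/C) = asin(-2/77) = -1.4884°
wrap1 = π − 2β = 182.9767°
wrap2 = π + 2β = 177.0233°
tangent length = C·cosβ = 76.9740
L = r1·wrap1 + r2·wrap2 + 2·C·cosβ = 11·3.1935 + 9·3.0896 + 2·76.9740 = 216.8838

L=216.884 wrap1=182.98_deg wrap2=177.02_deg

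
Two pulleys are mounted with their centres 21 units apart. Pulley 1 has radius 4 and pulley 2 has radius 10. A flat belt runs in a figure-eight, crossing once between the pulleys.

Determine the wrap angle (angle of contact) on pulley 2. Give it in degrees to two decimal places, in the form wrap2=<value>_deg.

wrap2=263.62_deg

crossed belt: β = asin((r1+r2)/C) = asin(14/21) = 41.8103°
wrap1 = wrap2 = π + 2β = 263.6206°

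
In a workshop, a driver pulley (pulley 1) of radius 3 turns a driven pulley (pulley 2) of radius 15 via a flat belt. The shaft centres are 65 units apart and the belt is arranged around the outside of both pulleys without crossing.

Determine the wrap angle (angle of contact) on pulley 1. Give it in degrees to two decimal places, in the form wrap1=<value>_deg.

open belt: β = asin((r2−r1)/C) = asin(12/65) = 10.6387°
wrap1 = π − 2β = 158.7226°
wrap2 = π + 2β = 201.2774°

wrap1=158.72_deg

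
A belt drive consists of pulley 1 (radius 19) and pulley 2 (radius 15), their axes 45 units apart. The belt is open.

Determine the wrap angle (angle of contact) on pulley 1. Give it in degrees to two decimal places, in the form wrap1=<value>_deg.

wrap1=190.20_deg

open belt: β = asin((r2−r1)/C) = asin(-4/45) = -5.0997°
wrap1 = π − 2β = 190.1994°
wrap2 = π + 2β = 169.8006°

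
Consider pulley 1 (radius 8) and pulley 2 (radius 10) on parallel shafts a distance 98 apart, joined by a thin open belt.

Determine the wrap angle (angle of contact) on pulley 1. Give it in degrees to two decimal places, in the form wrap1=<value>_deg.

open belt: β = asin((r2−r1)/C) = asin(2/98) = 1.1694°
wrap1 = π − 2β = 177.6612°
wrap2 = π + 2β = 182.3388°

wrap1=177.66_deg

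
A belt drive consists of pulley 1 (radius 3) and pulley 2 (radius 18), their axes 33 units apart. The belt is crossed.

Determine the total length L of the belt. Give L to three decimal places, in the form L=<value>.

crossed belt: β = asin((r1+r2)/C) = asin(21/33) = 39.5212°
wrap1 = wrap2 = π + 2β = 259.0424°
tangent length = C·cosβ = 25.4558
L = (r1+r2)·wrap + 2·C·cosβ = 21·4.5211 + 2·25.4558 = 145.8557

L=145.856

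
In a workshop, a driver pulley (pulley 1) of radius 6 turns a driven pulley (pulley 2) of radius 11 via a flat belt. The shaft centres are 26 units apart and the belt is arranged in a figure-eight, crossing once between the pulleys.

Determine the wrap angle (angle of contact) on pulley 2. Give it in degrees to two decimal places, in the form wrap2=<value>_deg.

wrap2=261.66_deg

crossed belt: β = asin((r1+r2)/C) = asin(17/26) = 40.8322°
wrap1 = wrap2 = π + 2β = 261.6644°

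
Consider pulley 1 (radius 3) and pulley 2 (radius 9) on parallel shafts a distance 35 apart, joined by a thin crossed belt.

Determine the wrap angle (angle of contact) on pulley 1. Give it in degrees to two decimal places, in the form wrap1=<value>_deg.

crossed belt: β = asin((r1+r2)/C) = asin(12/35) = 20.0510°
wrap1 = wrap2 = π + 2β = 220.1021°

wrap1=220.10_deg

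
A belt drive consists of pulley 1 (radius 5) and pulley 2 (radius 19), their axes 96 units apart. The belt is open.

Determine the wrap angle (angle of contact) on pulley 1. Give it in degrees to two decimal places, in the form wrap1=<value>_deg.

wrap1=163.23_deg

open belt: β = asin((r2−r1)/C) = asin(14/96) = 8.3855°
wrap1 = π − 2β = 163.2289°
wrap2 = π + 2β = 196.7711°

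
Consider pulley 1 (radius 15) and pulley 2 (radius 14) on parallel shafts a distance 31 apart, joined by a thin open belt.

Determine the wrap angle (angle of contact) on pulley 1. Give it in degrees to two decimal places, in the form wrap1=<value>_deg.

open belt: β = asin((r2−r1)/C) = asin(-1/31) = -1.8486°
wrap1 = π − 2β = 183.6971°
wrap2 = π + 2β = 176.3029°

wrap1=183.70_deg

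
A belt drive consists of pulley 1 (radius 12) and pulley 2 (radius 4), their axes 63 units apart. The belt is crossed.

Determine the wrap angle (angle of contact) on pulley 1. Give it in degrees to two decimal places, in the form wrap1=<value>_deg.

wrap1=209.42_deg

crossed belt: β = asin((r1+r2)/C) = asin(16/63) = 14.7125°
wrap1 = wrap2 = π + 2β = 209.4249°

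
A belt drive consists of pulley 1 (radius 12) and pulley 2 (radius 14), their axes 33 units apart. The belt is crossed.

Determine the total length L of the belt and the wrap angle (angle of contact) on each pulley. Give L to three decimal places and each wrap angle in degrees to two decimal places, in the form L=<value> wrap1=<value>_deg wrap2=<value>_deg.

L=169.509 wrap1=283.98_deg wrap2=283.98_deg

crossed belt: β = asin((r1+r2)/C) = asin(26/33) = 51.9877°
wrap1 = wrap2 = π + 2β = 283.9754°
tangent length = C·cosβ = 20.3224
L = (r1+r2)·wrap + 2·C·cosβ = 26·4.9563 + 2·20.3224 = 169.5088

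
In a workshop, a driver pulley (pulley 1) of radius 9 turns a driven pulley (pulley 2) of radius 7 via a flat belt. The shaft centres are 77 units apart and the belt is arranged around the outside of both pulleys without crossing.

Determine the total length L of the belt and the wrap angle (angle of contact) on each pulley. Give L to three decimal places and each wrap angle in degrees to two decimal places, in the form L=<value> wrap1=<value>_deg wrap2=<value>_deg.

L=204.317 wrap1=182.98_deg wrap2=177.02_deg

open belt: β = asin((r2−r1)/C) = asin(-2/77) = -1.4884°
wrap1 = π − 2β = 182.9767°
wrap2 = π + 2β = 177.0233°
tangent length = C·cosβ = 76.9740
L = r1·wrap1 + r2·wrap2 + 2·C·cosβ = 9·3.1935 + 7·3.0896 + 2·76.9740 = 204.3174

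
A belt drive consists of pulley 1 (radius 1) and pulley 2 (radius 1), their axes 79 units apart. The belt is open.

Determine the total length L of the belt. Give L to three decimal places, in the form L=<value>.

open belt: β = asin((r2−r1)/C) = asin(0/79) = 0.0000°
wrap1 = π − 2β = 180.0000°
wrap2 = π + 2β = 180.0000°
tangent length = C·cosβ = 79.0000
L = r1·wrap1 + r2·wrap2 + 2·C·cosβ = 1·3.1416 + 1·3.1416 + 2·79.0000 = 164.2832

L=164.283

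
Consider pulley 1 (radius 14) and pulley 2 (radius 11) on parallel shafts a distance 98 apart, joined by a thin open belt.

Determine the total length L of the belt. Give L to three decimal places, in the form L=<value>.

L=274.632

open belt: β = asin((r2−r1)/C) = asin(-3/98) = -1.7542°
wrap1 = π − 2β = 183.5085°
wrap2 = π + 2β = 176.4915°
tangent length = C·cosβ = 97.9541
L = r1·wrap1 + r2·wrap2 + 2·C·cosβ = 14·3.2028 + 11·3.0804 + 2·97.9541 = 274.6317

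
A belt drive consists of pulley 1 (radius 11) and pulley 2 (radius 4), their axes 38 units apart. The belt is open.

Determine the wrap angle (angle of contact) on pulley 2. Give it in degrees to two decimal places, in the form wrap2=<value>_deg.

wrap2=158.77_deg

open belt: β = asin((r2−r1)/C) = asin(-7/38) = -10.6151°
wrap1 = π − 2β = 201.2302°
wrap2 = π + 2β = 158.7698°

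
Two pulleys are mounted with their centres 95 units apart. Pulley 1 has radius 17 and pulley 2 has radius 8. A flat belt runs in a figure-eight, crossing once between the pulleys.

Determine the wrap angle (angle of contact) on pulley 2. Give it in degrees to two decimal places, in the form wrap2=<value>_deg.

crossed belt: β = asin((r1+r2)/C) = asin(25/95) = 15.2575°
wrap1 = wrap2 = π + 2β = 210.5150°

wrap2=210.52_deg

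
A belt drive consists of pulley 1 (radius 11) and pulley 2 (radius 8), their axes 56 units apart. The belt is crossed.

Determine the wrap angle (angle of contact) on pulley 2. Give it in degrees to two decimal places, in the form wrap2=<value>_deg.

wrap2=219.67_deg

crossed belt: β = asin((r1+r2)/C) = asin(19/56) = 19.8334°
wrap1 = wrap2 = π + 2β = 219.6667°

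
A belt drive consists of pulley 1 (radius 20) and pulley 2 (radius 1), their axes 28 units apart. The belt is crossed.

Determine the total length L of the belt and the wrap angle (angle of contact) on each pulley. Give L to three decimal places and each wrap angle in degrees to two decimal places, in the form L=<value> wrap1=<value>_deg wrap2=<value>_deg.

crossed belt: β = asin((r1+r2)/C) = asin(21/28) = 48.5904°
wrap1 = wrap2 = π + 2β = 277.1808°
tangent length = C·cosβ = 18.5203
L = (r1+r2)·wrap + 2·C·cosβ = 21·4.8377 + 2·18.5203 = 138.6326

L=138.633 wrap1=277.18_deg wrap2=277.18_deg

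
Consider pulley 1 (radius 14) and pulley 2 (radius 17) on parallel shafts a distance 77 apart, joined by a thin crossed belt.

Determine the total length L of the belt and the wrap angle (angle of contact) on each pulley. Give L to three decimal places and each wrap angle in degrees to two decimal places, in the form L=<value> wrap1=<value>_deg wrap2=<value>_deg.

crossed belt: β = asin((r1+r2)/C) = asin(31/77) = 23.7407°
wrap1 = wrap2 = π + 2β = 227.4813°
tangent length = C·cosβ = 70.4840
L = (r1+r2)·wrap + 2·C·cosβ = 31·3.9703 + 2·70.4840 = 264.0473

L=264.047 wrap1=227.48_deg wrap2=227.48_deg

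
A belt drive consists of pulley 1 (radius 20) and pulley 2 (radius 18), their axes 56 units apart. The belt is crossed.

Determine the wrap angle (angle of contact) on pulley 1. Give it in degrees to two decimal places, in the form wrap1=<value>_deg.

wrap1=265.46_deg

crossed belt: β = asin((r1+r2)/C) = asin(38/56) = 42.7321°
wrap1 = wrap2 = π + 2β = 265.4642°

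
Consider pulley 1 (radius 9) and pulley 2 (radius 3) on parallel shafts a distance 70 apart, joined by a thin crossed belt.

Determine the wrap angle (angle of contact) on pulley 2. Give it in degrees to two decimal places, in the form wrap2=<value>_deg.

wrap2=199.74_deg

crossed belt: β = asin((r1+r2)/C) = asin(12/70) = 9.8709°
wrap1 = wrap2 = π + 2β = 199.7418°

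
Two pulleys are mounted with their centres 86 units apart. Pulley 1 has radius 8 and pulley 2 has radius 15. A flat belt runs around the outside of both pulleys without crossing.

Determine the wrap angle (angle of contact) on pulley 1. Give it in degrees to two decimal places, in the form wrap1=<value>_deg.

open belt: β = asin((r2−r1)/C) = asin(7/86) = 4.6688°
wrap1 = π − 2β = 170.6625°
wrap2 = π + 2β = 189.3375°

wrap1=170.66_deg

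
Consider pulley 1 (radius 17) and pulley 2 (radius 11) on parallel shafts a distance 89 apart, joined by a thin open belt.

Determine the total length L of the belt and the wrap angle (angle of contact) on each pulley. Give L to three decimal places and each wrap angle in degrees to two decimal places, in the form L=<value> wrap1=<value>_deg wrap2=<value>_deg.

open belt: β = asin((r2−r1)/C) = asin(-6/89) = -3.8656°
wrap1 = π − 2β = 187.7311°
wrap2 = π + 2β = 172.2689°
tangent length = C·cosβ = 88.7975
L = r1·wrap1 + r2·wrap2 + 2·C·cosβ = 17·3.2765 + 11·3.0067 + 2·88.7975 = 266.3692

L=266.369 wrap1=187.73_deg wrap2=172.27_deg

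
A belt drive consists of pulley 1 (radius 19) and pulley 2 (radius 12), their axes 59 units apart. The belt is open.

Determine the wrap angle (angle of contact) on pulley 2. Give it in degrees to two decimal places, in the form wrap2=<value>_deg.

open belt: β = asin((r2−r1)/C) = asin(-7/59) = -6.8139°
wrap1 = π − 2β = 193.6277°
wrap2 = π + 2β = 166.3723°

wrap2=166.37_deg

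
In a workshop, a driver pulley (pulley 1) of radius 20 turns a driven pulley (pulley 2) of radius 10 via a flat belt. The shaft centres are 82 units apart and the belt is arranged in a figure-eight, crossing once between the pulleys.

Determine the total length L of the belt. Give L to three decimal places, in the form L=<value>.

crossed belt: β = asin((r1+r2)/C) = asin(30/82) = 21.4601°
wrap1 = wrap2 = π + 2β = 222.9203°
tangent length = C·cosβ = 76.3151
L = (r1+r2)·wrap + 2·C·cosβ = 30·3.8907 + 2·76.3151 = 269.3510

L=269.351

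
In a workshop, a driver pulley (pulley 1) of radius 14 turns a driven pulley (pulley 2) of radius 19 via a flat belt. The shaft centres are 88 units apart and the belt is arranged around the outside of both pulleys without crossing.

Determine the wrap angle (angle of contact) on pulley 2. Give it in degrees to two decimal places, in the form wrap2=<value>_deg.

open belt: β = asin((r2−r1)/C) = asin(5/88) = 3.2572°
wrap1 = π − 2β = 173.4856°
wrap2 = π + 2β = 186.5144°

wrap2=186.51_deg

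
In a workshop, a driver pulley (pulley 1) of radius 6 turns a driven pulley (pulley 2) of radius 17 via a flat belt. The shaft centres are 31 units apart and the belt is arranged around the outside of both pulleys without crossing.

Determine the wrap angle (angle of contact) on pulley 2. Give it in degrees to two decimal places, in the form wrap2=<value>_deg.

wrap2=221.57_deg

open belt: β = asin((r2−r1)/C) = asin(11/31) = 20.7836°
wrap1 = π − 2β = 138.4329°
wrap2 = π + 2β = 221.5671°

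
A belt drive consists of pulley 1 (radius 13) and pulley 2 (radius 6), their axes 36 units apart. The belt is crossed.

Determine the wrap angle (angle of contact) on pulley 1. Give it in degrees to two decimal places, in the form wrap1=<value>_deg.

crossed belt: β = asin((r1+r2)/C) = asin(19/36) = 31.8554°
wrap1 = wrap2 = π + 2β = 243.7109°

wrap1=243.71_deg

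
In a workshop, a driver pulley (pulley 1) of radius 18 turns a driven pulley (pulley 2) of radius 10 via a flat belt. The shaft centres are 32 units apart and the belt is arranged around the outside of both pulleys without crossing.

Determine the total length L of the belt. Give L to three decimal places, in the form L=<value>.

L=153.975

open belt: β = asin((r2−r1)/C) = asin(-8/32) = -14.4775°
wrap1 = π − 2β = 208.9550°
wrap2 = π + 2β = 151.0450°
tangent length = C·cosβ = 30.9839
L = r1·wrap1 + r2·wrap2 + 2·C·cosβ = 18·3.6470 + 10·2.6362 + 2·30.9839 = 153.9752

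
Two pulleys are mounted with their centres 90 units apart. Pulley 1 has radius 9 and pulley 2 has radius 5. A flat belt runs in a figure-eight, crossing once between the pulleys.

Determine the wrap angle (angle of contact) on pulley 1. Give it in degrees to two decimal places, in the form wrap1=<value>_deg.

wrap1=197.90_deg

crossed belt: β = asin((r1+r2)/C) = asin(14/90) = 8.9490°
wrap1 = wrap2 = π + 2β = 197.8980°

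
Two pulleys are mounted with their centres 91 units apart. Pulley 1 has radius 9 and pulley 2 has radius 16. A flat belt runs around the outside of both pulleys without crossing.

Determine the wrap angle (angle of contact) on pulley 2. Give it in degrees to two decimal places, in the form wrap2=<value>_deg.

wrap2=188.82_deg

open belt: β = asin((r2−r1)/C) = asin(7/91) = 4.4117°
wrap1 = π − 2β = 171.1765°
wrap2 = π + 2β = 188.8235°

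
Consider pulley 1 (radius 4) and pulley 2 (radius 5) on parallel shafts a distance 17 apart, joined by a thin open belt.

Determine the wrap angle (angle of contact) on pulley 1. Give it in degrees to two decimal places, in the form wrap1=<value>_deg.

open belt: β = asin((r2−r1)/C) = asin(1/17) = 3.3723°
wrap1 = π − 2β = 173.2554°
wrap2 = π + 2β = 186.7446°

wrap1=173.26_deg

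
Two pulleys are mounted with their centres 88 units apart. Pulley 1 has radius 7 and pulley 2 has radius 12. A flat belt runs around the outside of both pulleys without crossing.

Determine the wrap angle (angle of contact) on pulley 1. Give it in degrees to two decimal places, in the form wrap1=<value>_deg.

wrap1=173.49_deg

open belt: β = asin((r2−r1)/C) = asin(5/88) = 3.2572°
wrap1 = π − 2β = 173.4856°
wrap2 = π + 2β = 186.5144°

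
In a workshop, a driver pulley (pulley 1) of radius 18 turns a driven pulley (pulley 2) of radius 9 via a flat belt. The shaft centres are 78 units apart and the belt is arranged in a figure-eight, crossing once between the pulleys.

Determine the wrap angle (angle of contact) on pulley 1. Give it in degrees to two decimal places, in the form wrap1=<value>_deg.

crossed belt: β = asin((r1+r2)/C) = asin(27/78) = 20.2522°
wrap1 = wrap2 = π + 2β = 220.5045°

wrap1=220.50_deg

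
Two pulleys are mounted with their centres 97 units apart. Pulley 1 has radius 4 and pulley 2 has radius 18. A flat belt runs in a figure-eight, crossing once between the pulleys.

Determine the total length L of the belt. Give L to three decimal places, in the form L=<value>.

crossed belt: β = asin((r1+r2)/C) = asin(22/97) = 13.1090°
wrap1 = wrap2 = π + 2β = 206.2180°
tangent length = C·cosβ = 94.4722
L = (r1+r2)·wrap + 2·C·cosβ = 22·3.5992 + 2·94.4722 = 268.1265

L=268.126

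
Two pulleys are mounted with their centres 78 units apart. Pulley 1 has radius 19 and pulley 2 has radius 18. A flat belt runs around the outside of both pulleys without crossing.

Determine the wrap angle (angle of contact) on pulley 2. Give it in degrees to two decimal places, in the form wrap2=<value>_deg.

open belt: β = asin((r2−r1)/C) = asin(-1/78) = -0.7346°
wrap1 = π − 2β = 181.4692°
wrap2 = π + 2β = 178.5308°

wrap2=178.53_deg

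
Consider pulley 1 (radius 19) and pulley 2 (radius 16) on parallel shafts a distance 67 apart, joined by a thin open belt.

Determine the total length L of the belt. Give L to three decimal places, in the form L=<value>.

open belt: β = asin((r2−r1)/C) = asin(-3/67) = -2.5663°
wrap1 = π − 2β = 185.1327°
wrap2 = π + 2β = 174.8673°
tangent length = C·cosβ = 66.9328
L = r1·wrap1 + r2·wrap2 + 2·C·cosβ = 19·3.2312 + 16·3.0520 + 2·66.9328 = 244.0901

L=244.090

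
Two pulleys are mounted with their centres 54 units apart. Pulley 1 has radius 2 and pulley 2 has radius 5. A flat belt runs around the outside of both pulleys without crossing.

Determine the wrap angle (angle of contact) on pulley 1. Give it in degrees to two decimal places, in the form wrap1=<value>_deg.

wrap1=173.63_deg

open belt: β = asin((r2−r1)/C) = asin(3/54) = 3.1847°
wrap1 = π − 2β = 173.6305°
wrap2 = π + 2β = 186.3695°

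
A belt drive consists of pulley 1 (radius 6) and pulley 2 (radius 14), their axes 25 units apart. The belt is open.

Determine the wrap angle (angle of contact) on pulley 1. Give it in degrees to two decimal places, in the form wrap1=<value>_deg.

open belt: β = asin((r2−r1)/C) = asin(8/25) = 18.6629°
wrap1 = π − 2β = 142.6742°
wrap2 = π + 2β = 217.3258°

wrap1=142.67_deg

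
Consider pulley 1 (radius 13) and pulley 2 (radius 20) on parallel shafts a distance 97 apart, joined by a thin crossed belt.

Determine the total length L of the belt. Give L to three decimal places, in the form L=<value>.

crossed belt: β = asin((r1+r2)/C) = asin(33/97) = 19.8894°
wrap1 = wrap2 = π + 2β = 219.7789°
tangent length = C·cosβ = 91.2140
L = (r1+r2)·wrap + 2·C·cosβ = 33·3.8359 + 2·91.2140 = 309.0116

L=309.012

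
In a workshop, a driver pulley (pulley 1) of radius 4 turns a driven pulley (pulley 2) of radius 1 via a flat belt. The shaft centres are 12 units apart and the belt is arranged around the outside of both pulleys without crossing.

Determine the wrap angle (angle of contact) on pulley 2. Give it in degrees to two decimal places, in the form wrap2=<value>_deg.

open belt: β = asin((r2−r1)/C) = asin(-3/12) = -14.4775°
wrap1 = π − 2β = 208.9550°
wrap2 = π + 2β = 151.0450°

wrap2=151.04_deg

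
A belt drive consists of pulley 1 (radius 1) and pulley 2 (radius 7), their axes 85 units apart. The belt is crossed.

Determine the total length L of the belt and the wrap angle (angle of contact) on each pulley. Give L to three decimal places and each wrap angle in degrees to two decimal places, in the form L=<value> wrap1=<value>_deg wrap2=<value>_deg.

L=195.886 wrap1=190.80_deg wrap2=190.80_deg

crossed belt: β = asin((r1+r2)/C) = asin(8/85) = 5.4005°
wrap1 = wrap2 = π + 2β = 190.8011°
tangent length = C·cosβ = 84.6227
L = (r1+r2)·wrap + 2·C·cosβ = 8·3.3301 + 2·84.6227 = 195.8862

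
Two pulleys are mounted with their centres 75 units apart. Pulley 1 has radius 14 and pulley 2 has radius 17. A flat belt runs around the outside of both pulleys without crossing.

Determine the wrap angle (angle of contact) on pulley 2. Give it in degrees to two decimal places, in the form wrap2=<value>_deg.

wrap2=184.58_deg

open belt: β = asin((r2−r1)/C) = asin(3/75) = 2.2924°
wrap1 = π − 2β = 175.4151°
wrap2 = π + 2β = 184.5849°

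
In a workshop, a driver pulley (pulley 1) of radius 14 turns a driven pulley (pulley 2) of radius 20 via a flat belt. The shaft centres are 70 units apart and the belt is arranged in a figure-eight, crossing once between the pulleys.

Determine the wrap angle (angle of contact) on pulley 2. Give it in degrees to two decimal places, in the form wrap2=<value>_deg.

crossed belt: β = asin((r1+r2)/C) = asin(34/70) = 29.0593°
wrap1 = wrap2 = π + 2β = 238.1186°

wrap2=238.12_deg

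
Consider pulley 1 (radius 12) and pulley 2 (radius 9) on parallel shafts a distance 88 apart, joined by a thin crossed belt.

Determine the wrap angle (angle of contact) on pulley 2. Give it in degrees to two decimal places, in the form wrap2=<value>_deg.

crossed belt: β = asin((r1+r2)/C) = asin(21/88) = 13.8061°
wrap1 = wrap2 = π + 2β = 207.6121°

wrap2=207.61_deg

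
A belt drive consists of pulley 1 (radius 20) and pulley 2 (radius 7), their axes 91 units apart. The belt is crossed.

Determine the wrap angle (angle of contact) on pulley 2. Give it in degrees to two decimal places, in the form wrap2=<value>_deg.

wrap2=214.52_deg

crossed belt: β = asin((r1+r2)/C) = asin(27/91) = 17.2597°
wrap1 = wrap2 = π + 2β = 214.5194°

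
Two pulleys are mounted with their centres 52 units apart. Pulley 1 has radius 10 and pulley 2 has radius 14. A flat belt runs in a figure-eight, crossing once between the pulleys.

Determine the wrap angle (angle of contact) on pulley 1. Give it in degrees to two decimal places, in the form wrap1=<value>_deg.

crossed belt: β = asin((r1+r2)/C) = asin(24/52) = 27.4864°
wrap1 = wrap2 = π + 2β = 234.9729°

wrap1=234.97_deg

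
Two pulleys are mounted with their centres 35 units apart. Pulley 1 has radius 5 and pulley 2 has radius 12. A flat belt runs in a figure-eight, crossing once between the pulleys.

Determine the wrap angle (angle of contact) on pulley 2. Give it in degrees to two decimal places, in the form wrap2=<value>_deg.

crossed belt: β = asin((r1+r2)/C) = asin(17/35) = 29.0593°
wrap1 = wrap2 = π + 2β = 238.1186°

wrap2=238.12_deg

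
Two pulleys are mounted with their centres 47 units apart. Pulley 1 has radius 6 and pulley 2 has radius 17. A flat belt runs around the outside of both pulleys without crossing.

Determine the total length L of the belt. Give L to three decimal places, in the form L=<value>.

open belt: β = asin((r2−r1)/C) = asin(11/47) = 13.5352°
wrap1 = π − 2β = 152.9296°
wrap2 = π + 2β = 207.0704°
tangent length = C·cosβ = 45.6946
L = r1·wrap1 + r2·wrap2 + 2·C·cosβ = 6·2.6691 + 17·3.6141 + 2·45.6946 = 168.8430

L=168.843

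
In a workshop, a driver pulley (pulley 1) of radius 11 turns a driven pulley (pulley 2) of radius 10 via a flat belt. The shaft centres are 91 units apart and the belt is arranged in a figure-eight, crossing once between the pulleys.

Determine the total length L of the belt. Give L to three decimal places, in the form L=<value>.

crossed belt: β = asin((r1+r2)/C) = asin(21/91) = 13.3424°
wrap1 = wrap2 = π + 2β = 206.6847°
tangent length = C·cosβ = 88.5438
L = (r1+r2)·wrap + 2·C·cosβ = 21·3.6073 + 2·88.5438 = 252.8415

L=252.841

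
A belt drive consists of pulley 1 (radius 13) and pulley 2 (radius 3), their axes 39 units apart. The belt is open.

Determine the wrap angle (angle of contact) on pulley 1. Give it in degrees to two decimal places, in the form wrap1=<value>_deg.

open belt: β = asin((r2−r1)/C) = asin(-10/39) = -14.8572°
wrap1 = π − 2β = 209.7143°
wrap2 = π + 2β = 150.2857°

wrap1=209.71_deg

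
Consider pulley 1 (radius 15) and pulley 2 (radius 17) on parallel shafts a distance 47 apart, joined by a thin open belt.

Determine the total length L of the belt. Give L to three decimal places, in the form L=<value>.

L=194.616

open belt: β = asin((r2−r1)/C) = asin(2/47) = 2.4389°
wrap1 = π − 2β = 175.1223°
wrap2 = π + 2β = 184.8777°
tangent length = C·cosβ = 46.9574
L = r1·wrap1 + r2·wrap2 + 2·C·cosβ = 15·3.0565 + 17·3.2267 + 2·46.9574 = 194.6161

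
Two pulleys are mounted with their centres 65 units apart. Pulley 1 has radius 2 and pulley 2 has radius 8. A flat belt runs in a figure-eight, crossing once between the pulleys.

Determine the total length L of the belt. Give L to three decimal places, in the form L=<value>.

L=162.957

crossed belt: β = asin((r1+r2)/C) = asin(10/65) = 8.8499°
wrap1 = wrap2 = π + 2β = 197.6998°
tangent length = C·cosβ = 64.2262
L = (r1+r2)·wrap + 2·C·cosβ = 10·3.4505 + 2·64.2262 = 162.9574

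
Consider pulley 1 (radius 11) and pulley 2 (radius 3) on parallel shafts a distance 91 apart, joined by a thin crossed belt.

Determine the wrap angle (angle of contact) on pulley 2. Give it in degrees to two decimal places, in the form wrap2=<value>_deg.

wrap2=197.70_deg

crossed belt: β = asin((r1+r2)/C) = asin(14/91) = 8.8499°
wrap1 = wrap2 = π + 2β = 197.6998°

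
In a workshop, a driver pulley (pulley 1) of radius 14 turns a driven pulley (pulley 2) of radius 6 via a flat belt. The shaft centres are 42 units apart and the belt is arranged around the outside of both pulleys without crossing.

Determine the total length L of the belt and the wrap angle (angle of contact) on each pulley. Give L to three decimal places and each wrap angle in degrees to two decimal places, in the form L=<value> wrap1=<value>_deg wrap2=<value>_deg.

L=148.360 wrap1=201.96_deg wrap2=158.04_deg

open belt: β = asin((r2−r1)/C) = asin(-8/42) = -10.9806°
wrap1 = π − 2β = 201.9612°
wrap2 = π + 2β = 158.0388°
tangent length = C·cosβ = 41.2311
L = r1·wrap1 + r2·wrap2 + 2·C·cosβ = 14·3.5249 + 6·2.7583 + 2·41.2311 = 148.3603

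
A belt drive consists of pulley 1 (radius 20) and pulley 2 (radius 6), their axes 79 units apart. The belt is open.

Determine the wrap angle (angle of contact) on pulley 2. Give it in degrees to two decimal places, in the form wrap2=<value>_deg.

open belt: β = asin((r2−r1)/C) = asin(-14/79) = -10.2076°
wrap1 = π − 2β = 200.4152°
wrap2 = π + 2β = 159.5848°

wrap2=159.58_deg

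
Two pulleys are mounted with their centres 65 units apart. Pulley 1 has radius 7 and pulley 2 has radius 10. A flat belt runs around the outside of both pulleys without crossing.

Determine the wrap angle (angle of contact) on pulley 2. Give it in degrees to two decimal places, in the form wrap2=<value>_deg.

wrap2=185.29_deg

open belt: β = asin((r2−r1)/C) = asin(3/65) = 2.6454°
wrap1 = π − 2β = 174.7093°
wrap2 = π + 2β = 185.2907°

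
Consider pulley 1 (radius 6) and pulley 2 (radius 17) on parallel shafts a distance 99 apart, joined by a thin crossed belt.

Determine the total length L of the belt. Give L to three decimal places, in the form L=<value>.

crossed belt: β = asin((r1+r2)/C) = asin(23/99) = 13.4339°
wrap1 = wrap2 = π + 2β = 206.8678°
tangent length = C·cosβ = 96.2912
L = (r1+r2)·wrap + 2·C·cosβ = 23·3.6105 + 2·96.2912 = 275.6245

L=275.624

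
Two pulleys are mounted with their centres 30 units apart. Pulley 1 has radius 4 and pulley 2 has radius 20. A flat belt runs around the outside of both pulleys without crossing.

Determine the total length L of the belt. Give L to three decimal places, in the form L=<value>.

open belt: β = asin((r2−r1)/C) = asin(16/30) = 32.2310°
wrap1 = π − 2β = 115.5381°
wrap2 = π + 2β = 244.4619°
tangent length = C·cosβ = 25.3772
L = r1·wrap1 + r2·wrap2 + 2·C·cosβ = 4·2.0165 + 20·4.2667 + 2·25.3772 = 144.1537

L=144.154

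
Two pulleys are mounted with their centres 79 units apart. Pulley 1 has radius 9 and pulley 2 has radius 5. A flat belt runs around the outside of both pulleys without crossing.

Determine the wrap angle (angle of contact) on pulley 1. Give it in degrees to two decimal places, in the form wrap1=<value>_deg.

wrap1=185.80_deg

open belt: β = asin((r2−r1)/C) = asin(-4/79) = -2.9023°
wrap1 = π − 2β = 185.8046°
wrap2 = π + 2β = 174.1954°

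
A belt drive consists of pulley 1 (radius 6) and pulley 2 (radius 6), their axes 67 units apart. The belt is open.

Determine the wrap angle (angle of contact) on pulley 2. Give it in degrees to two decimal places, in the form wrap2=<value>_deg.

open belt: β = asin((r2−r1)/C) = asin(0/67) = 0.0000°
wrap1 = π − 2β = 180.0000°
wrap2 = π + 2β = 180.0000°

wrap2=180.00_deg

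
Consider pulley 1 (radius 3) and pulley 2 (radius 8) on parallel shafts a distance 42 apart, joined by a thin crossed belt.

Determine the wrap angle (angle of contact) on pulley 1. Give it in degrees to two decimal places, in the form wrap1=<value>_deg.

wrap1=210.37_deg

crossed belt: β = asin((r1+r2)/C) = asin(11/42) = 15.1831°
wrap1 = wrap2 = π + 2β = 210.3662°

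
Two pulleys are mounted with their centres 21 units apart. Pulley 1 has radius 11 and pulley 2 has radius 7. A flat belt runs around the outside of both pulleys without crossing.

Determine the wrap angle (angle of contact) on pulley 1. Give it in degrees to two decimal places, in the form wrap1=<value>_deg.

wrap1=201.96_deg

open belt: β = asin((r2−r1)/C) = asin(-4/21) = -10.9806°
wrap1 = π − 2β = 201.9612°
wrap2 = π + 2β = 158.0388°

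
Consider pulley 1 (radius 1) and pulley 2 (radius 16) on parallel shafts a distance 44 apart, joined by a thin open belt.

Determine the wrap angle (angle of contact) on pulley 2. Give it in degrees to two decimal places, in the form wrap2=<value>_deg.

wrap2=219.86_deg

open belt: β = asin((r2−r1)/C) = asin(15/44) = 19.9323°
wrap1 = π − 2β = 140.1355°
wrap2 = π + 2β = 219.8645°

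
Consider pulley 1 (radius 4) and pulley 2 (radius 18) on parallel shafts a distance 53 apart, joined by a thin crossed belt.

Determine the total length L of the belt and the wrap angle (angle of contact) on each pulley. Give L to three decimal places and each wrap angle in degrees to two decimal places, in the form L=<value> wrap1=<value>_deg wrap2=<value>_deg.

L=184.386 wrap1=229.05_deg wrap2=229.05_deg

crossed belt: β = asin((r1+r2)/C) = asin(22/53) = 24.5253°
wrap1 = wrap2 = π + 2β = 229.0505°
tangent length = C·cosβ = 48.2183
L = (r1+r2)·wrap + 2·C·cosβ = 22·3.9977 + 2·48.2183 = 184.3856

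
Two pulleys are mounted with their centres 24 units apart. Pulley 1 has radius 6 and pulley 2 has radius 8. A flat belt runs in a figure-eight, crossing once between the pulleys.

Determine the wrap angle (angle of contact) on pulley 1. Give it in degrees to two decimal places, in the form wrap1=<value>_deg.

wrap1=251.37_deg

crossed belt: β = asin((r1+r2)/C) = asin(14/24) = 35.6853°
wrap1 = wrap2 = π + 2β = 251.3707°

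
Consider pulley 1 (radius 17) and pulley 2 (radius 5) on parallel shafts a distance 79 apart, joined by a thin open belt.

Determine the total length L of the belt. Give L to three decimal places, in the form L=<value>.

L=228.941

open belt: β = asin((r2−r1)/C) = asin(-12/79) = -8.7370°
wrap1 = π − 2β = 197.4740°
wrap2 = π + 2β = 162.5260°
tangent length = C·cosβ = 78.0833
L = r1·wrap1 + r2·wrap2 + 2·C·cosβ = 17·3.4466 + 5·2.8366 + 2·78.0833 = 228.9414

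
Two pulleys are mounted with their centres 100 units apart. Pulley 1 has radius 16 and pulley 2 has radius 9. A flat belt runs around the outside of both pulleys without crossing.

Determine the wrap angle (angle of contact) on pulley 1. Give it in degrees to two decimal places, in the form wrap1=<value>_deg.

wrap1=188.03_deg

open belt: β = asin((r2−r1)/C) = asin(-7/100) = -4.0140°
wrap1 = π − 2β = 188.0280°
wrap2 = π + 2β = 171.9720°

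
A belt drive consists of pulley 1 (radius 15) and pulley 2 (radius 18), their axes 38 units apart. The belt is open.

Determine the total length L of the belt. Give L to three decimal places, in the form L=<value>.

L=179.910

open belt: β = asin((r2−r1)/C) = asin(3/38) = 4.5281°
wrap1 = π − 2β = 170.9439°
wrap2 = π + 2β = 189.0561°
tangent length = C·cosβ = 37.8814
L = r1·wrap1 + r2·wrap2 + 2·C·cosβ = 15·2.9835 + 18·3.2997 + 2·37.8814 = 179.9095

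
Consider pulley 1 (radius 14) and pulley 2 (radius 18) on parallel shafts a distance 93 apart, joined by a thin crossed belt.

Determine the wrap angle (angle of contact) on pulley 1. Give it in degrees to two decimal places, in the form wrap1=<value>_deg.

crossed belt: β = asin((r1+r2)/C) = asin(32/93) = 20.1260°
wrap1 = wrap2 = π + 2β = 220.2520°

wrap1=220.25_deg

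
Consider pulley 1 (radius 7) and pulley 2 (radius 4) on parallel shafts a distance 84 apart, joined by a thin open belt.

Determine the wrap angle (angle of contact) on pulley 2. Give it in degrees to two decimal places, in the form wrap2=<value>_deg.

wrap2=175.91_deg

open belt: β = asin((r2−r1)/C) = asin(-3/84) = -2.0467°
wrap1 = π − 2β = 184.0934°
wrap2 = π + 2β = 175.9066°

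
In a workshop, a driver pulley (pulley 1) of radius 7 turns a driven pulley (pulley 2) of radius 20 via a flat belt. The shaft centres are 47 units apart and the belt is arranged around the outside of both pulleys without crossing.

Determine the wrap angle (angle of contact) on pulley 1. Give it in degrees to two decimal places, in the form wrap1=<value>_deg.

open belt: β = asin((r2−r1)/C) = asin(13/47) = 16.0571°
wrap1 = π − 2β = 147.8857°
wrap2 = π + 2β = 212.1143°

wrap1=147.89_deg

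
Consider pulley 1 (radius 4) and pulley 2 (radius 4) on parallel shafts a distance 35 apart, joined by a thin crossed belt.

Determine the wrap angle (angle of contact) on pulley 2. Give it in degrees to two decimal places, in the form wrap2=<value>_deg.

crossed belt: β = asin((r1+r2)/C) = asin(8/35) = 13.2130°
wrap1 = wrap2 = π + 2β = 206.4260°

wrap2=206.43_deg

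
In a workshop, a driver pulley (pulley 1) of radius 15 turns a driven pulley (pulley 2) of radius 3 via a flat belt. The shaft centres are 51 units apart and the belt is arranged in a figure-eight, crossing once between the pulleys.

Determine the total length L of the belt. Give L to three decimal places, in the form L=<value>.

crossed belt: β = asin((r1+r2)/C) = asin(18/51) = 20.6673°
wrap1 = wrap2 = π + 2β = 221.3346°
tangent length = C·cosβ = 47.7179
L = (r1+r2)·wrap + 2·C·cosβ = 18·3.8630 + 2·47.7179 = 164.9702

L=164.970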